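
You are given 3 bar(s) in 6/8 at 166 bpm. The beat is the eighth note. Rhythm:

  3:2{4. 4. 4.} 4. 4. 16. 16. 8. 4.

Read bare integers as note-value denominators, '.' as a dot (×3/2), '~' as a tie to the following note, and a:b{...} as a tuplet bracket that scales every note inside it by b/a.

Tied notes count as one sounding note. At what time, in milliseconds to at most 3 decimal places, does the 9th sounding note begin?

note 9 onset = 15b = 5421.687ms

1. 0.0ms @ 0 + 722.892ms (2)
2. 722.892ms @ 2 + 722.892ms (2)
3. 1445.783ms @ 4 + 722.892ms (2)
4. 2168.675ms @ 6 + 1084.337ms (3)
5. 3253.012ms @ 9 + 1084.337ms (3)
6. 4337.349ms @ 12 + 271.084ms (3/4)
7. 4608.434ms @ 51/4 + 271.084ms (3/4)
8. 4879.518ms @ 27/2 + 542.169ms (3/2)
9. 5421.687ms @ 15 + 1084.337ms (3)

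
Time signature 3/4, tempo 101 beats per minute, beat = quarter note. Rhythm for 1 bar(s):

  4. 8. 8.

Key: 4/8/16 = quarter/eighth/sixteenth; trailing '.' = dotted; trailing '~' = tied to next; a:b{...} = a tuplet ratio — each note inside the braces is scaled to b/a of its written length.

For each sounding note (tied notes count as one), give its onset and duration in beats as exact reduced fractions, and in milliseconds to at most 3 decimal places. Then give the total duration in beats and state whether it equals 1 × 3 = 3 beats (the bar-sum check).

1) 0.0ms=0b +891.089ms=3/2b
2) 891.089ms=3/2b +445.545ms=3/4b
3) 1336.634ms=9/4b +445.545ms=3/4b
Σ=3b of 3 (101bpm 3/4) — PASS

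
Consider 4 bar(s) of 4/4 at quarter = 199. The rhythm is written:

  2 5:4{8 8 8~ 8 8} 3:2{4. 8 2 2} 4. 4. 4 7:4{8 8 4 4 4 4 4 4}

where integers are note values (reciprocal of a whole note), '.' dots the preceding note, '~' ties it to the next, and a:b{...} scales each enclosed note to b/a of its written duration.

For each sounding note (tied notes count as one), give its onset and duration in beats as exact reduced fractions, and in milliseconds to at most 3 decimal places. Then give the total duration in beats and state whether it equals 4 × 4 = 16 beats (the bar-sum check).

1) 0.0ms=0b +603.015ms=2b
2) 603.015ms=2b +120.603ms=2/5b
3) 723.618ms=12/5b +120.603ms=2/5b
4) 844.221ms=14/5b +241.206ms=4/5b
5) 1085.427ms=18/5b +120.603ms=2/5b
6) 1206.03ms=4b +301.508ms=1b
7) 1507.538ms=5b +100.503ms=1/3b
8) 1608.04ms=16/3b +402.01ms=4/3b
9) 2010.05ms=20/3b +402.01ms=4/3b
10) 2412.06ms=8b +452.261ms=3/2b
11) 2864.322ms=19/2b +452.261ms=3/2b
12) 3316.583ms=11b +301.508ms=1b
13) 3618.09ms=12b +86.145ms=2/7b
14) 3704.235ms=86/7b +86.145ms=2/7b
15) 3790.38ms=88/7b +172.29ms=4/7b
16) 3962.67ms=92/7b +172.29ms=4/7b
17) 4134.961ms=96/7b +172.29ms=4/7b
18) 4307.251ms=100/7b +172.29ms=4/7b
19) 4479.541ms=104/7b +172.29ms=4/7b
20) 4651.831ms=108/7b +172.29ms=4/7b
Σ=16b of 16 (199bpm 4/4) — PASS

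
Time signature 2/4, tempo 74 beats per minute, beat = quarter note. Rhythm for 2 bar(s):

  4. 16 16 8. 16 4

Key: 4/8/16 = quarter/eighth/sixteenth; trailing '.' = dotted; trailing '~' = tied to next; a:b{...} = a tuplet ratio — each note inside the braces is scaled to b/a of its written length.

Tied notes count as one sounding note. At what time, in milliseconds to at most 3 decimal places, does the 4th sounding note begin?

note 4 onset = 2b = 1621.622ms

1. 0.0ms @ 0 + 1216.216ms (3/2)
2. 1216.216ms @ 3/2 + 202.703ms (1/4)
3. 1418.919ms @ 7/4 + 202.703ms (1/4)
4. 1621.622ms @ 2 + 608.108ms (3/4)
5. 2229.73ms @ 11/4 + 202.703ms (1/4)
6. 2432.432ms @ 3 + 810.811ms (1)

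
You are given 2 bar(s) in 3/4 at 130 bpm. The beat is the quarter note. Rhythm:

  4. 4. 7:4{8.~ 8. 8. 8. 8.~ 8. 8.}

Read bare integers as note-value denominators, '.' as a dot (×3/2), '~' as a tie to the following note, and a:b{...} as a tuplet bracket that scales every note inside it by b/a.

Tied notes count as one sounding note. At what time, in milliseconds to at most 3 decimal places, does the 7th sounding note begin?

1. 0.0ms @ 0 + 692.308ms (3/2)
2. 692.308ms @ 3/2 + 692.308ms (3/2)
3. 1384.615ms @ 3 + 395.604ms (6/7)
4. 1780.22ms @ 27/7 + 197.802ms (3/7)
5. 1978.022ms @ 30/7 + 197.802ms (3/7)
6. 2175.824ms @ 33/7 + 395.604ms (6/7)
7. 2571.429ms @ 39/7 + 197.802ms (3/7)

note 7 onset = 39/7b = 2571.429ms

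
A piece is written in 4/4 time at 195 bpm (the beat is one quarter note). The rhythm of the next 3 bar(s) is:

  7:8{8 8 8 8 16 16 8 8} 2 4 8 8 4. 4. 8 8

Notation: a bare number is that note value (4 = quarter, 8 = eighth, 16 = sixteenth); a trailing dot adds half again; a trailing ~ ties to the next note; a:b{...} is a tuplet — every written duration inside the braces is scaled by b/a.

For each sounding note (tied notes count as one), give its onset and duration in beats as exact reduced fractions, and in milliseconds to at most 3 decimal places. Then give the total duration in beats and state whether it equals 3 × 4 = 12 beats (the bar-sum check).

1) 0.0ms=0b +175.824ms=4/7b
2) 175.824ms=4/7b +175.824ms=4/7b
3) 351.648ms=8/7b +175.824ms=4/7b
4) 527.473ms=12/7b +175.824ms=4/7b
5) 703.297ms=16/7b +87.912ms=2/7b
6) 791.209ms=18/7b +87.912ms=2/7b
7) 879.121ms=20/7b +175.824ms=4/7b
8) 1054.945ms=24/7b +175.824ms=4/7b
9) 1230.769ms=4b +615.385ms=2b
10) 1846.154ms=6b +307.692ms=1b
11) 2153.846ms=7b +153.846ms=1/2b
12) 2307.692ms=15/2b +153.846ms=1/2b
13) 2461.538ms=8b +461.538ms=3/2b
14) 2923.077ms=19/2b +461.538ms=3/2b
15) 3384.615ms=11b +153.846ms=1/2b
16) 3538.462ms=23/2b +153.846ms=1/2b
Σ=12b of 12 (195bpm 4/4) — PASS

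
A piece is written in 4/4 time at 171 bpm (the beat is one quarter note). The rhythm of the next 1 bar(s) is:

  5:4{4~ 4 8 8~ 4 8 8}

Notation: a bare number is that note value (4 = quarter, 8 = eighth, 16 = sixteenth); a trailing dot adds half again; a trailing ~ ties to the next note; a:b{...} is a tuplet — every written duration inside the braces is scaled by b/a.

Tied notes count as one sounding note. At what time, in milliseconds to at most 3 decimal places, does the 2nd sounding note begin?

note 2 onset = 8/5b = 561.404ms

1. 0.0ms @ 0 + 561.404ms (8/5)
2. 561.404ms @ 8/5 + 140.351ms (2/5)
3. 701.754ms @ 2 + 421.053ms (6/5)
4. 1122.807ms @ 16/5 + 140.351ms (2/5)
5. 1263.158ms @ 18/5 + 140.351ms (2/5)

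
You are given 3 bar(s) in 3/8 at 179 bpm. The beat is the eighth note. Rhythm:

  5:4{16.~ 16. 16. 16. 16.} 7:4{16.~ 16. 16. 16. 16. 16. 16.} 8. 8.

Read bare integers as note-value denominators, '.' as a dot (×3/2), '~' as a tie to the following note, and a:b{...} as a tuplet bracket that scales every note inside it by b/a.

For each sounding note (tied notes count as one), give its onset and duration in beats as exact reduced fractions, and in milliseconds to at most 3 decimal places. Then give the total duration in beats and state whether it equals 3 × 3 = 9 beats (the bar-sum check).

1) 0.0ms=0b +402.235ms=6/5b
2) 402.235ms=6/5b +201.117ms=3/5b
3) 603.352ms=9/5b +201.117ms=3/5b
4) 804.469ms=12/5b +201.117ms=3/5b
5) 1005.587ms=3b +287.31ms=6/7b
6) 1292.897ms=27/7b +143.655ms=3/7b
7) 1436.552ms=30/7b +143.655ms=3/7b
8) 1580.208ms=33/7b +143.655ms=3/7b
9) 1723.863ms=36/7b +143.655ms=3/7b
10) 1867.518ms=39/7b +143.655ms=3/7b
11) 2011.173ms=6b +502.793ms=3/2b
12) 2513.966ms=15/2b +502.793ms=3/2b
Σ=9b of 9 (179bpm 3/8) — PASS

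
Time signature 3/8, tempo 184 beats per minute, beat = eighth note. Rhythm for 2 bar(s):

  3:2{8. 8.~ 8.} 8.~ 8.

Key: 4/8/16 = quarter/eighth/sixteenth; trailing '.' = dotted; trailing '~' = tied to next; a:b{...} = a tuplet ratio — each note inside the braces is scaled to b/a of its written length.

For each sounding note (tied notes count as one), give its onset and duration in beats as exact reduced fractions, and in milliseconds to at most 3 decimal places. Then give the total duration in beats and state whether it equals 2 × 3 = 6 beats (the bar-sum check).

1) 0.0ms=0b +326.087ms=1b
2) 326.087ms=1b +652.174ms=2b
3) 978.261ms=3b +978.261ms=3b
Σ=6b of 6 (184bpm 3/8) — PASS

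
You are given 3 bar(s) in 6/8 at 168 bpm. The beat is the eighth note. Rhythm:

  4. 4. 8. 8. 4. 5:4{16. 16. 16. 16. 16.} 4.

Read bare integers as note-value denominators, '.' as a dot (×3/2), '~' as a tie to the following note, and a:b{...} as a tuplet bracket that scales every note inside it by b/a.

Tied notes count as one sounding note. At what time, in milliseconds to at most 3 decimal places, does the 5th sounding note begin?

note 5 onset = 9b = 3214.286ms

1. 0.0ms @ 0 + 1071.429ms (3)
2. 1071.429ms @ 3 + 1071.429ms (3)
3. 2142.857ms @ 6 + 535.714ms (3/2)
4. 2678.571ms @ 15/2 + 535.714ms (3/2)
5. 3214.286ms @ 9 + 1071.429ms (3)
6. 4285.714ms @ 12 + 214.286ms (3/5)
7. 4500.0ms @ 63/5 + 214.286ms (3/5)
8. 4714.286ms @ 66/5 + 214.286ms (3/5)
9. 4928.571ms @ 69/5 + 214.286ms (3/5)
10. 5142.857ms @ 72/5 + 214.286ms (3/5)
11. 5357.143ms @ 15 + 1071.429ms (3)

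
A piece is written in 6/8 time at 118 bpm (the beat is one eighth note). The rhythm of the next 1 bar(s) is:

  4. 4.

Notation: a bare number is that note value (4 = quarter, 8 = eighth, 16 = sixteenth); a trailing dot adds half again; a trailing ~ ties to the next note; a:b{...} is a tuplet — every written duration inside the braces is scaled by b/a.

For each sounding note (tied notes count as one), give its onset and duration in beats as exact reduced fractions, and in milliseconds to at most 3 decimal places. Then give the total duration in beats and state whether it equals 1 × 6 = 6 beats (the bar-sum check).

1) 0.0ms=0b +1525.424ms=3b
2) 1525.424ms=3b +1525.424ms=3b
Σ=6b of 6 (118bpm 6/8) — PASS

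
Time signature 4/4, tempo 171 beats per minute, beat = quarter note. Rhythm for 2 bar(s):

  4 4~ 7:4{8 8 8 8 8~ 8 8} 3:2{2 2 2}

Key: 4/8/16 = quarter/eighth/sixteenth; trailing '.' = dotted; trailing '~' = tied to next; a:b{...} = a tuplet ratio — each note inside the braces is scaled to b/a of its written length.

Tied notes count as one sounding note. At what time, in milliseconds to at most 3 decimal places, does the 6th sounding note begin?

note 6 onset = 22/7b = 1102.757ms

1. 0.0ms @ 0 + 350.877ms (1)
2. 350.877ms @ 1 + 451.128ms (9/7)
3. 802.005ms @ 16/7 + 100.251ms (2/7)
4. 902.256ms @ 18/7 + 100.251ms (2/7)
5. 1002.506ms @ 20/7 + 100.251ms (2/7)
6. 1102.757ms @ 22/7 + 200.501ms (4/7)
7. 1303.258ms @ 26/7 + 100.251ms (2/7)
8. 1403.509ms @ 4 + 467.836ms (4/3)
9. 1871.345ms @ 16/3 + 467.836ms (4/3)
10. 2339.181ms @ 20/3 + 467.836ms (4/3)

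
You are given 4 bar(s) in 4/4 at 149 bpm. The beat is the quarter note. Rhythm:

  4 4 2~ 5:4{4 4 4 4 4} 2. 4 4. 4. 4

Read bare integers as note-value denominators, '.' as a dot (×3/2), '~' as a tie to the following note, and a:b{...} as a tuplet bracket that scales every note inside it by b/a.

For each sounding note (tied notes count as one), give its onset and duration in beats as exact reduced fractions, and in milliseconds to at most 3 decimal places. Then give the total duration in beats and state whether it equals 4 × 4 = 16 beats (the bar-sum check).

1) 0.0ms=0b +402.685ms=1b
2) 402.685ms=1b +402.685ms=1b
3) 805.369ms=2b +1127.517ms=14/5b
4) 1932.886ms=24/5b +322.148ms=4/5b
5) 2255.034ms=28/5b +322.148ms=4/5b
6) 2577.181ms=32/5b +322.148ms=4/5b
7) 2899.329ms=36/5b +322.148ms=4/5b
8) 3221.477ms=8b +1208.054ms=3b
9) 4429.53ms=11b +402.685ms=1b
10) 4832.215ms=12b +604.027ms=3/2b
11) 5436.242ms=27/2b +604.027ms=3/2b
12) 6040.268ms=15b +402.685ms=1b
Σ=16b of 16 (149bpm 4/4) — PASS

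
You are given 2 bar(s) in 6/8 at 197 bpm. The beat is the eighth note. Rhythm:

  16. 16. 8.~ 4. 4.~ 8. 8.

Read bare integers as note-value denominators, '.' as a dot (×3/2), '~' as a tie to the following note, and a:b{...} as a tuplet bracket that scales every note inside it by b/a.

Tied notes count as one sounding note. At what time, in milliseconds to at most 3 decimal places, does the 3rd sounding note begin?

note 3 onset = 3/2b = 456.853ms

1. 0.0ms @ 0 + 228.426ms (3/4)
2. 228.426ms @ 3/4 + 228.426ms (3/4)
3. 456.853ms @ 3/2 + 1370.558ms (9/2)
4. 1827.411ms @ 6 + 1370.558ms (9/2)
5. 3197.97ms @ 21/2 + 456.853ms (3/2)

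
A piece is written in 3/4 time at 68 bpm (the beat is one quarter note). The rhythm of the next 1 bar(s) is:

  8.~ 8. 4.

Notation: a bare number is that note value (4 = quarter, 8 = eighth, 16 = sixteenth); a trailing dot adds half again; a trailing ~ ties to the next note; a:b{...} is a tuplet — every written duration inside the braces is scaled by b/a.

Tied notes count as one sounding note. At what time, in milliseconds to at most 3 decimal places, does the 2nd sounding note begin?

1. 0.0ms @ 0 + 1323.529ms (3/2)
2. 1323.529ms @ 3/2 + 1323.529ms (3/2)

note 2 onset = 3/2b = 1323.529ms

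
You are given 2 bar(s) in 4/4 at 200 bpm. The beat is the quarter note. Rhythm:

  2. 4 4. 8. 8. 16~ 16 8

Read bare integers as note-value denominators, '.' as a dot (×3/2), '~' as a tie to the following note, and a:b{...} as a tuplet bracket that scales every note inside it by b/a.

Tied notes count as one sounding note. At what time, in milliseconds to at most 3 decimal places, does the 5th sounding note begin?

1. 0.0ms @ 0 + 900.0ms (3)
2. 900.0ms @ 3 + 300.0ms (1)
3. 1200.0ms @ 4 + 450.0ms (3/2)
4. 1650.0ms @ 11/2 + 225.0ms (3/4)
5. 1875.0ms @ 25/4 + 225.0ms (3/4)
6. 2100.0ms @ 7 + 150.0ms (1/2)
7. 2250.0ms @ 15/2 + 150.0ms (1/2)

note 5 onset = 25/4b = 1875.0ms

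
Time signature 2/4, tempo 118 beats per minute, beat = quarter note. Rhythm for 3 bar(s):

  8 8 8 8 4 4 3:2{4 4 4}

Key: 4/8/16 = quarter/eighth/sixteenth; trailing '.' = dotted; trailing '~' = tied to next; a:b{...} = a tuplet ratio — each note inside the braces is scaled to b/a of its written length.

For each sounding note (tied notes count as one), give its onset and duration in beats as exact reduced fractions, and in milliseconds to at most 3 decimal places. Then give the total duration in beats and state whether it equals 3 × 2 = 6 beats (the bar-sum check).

1) 0.0ms=0b +254.237ms=1/2b
2) 254.237ms=1/2b +254.237ms=1/2b
3) 508.475ms=1b +254.237ms=1/2b
4) 762.712ms=3/2b +254.237ms=1/2b
5) 1016.949ms=2b +508.475ms=1b
6) 1525.424ms=3b +508.475ms=1b
7) 2033.898ms=4b +338.983ms=2/3b
8) 2372.881ms=14/3b +338.983ms=2/3b
9) 2711.864ms=16/3b +338.983ms=2/3b
Σ=6b of 6 (118bpm 2/4) — PASS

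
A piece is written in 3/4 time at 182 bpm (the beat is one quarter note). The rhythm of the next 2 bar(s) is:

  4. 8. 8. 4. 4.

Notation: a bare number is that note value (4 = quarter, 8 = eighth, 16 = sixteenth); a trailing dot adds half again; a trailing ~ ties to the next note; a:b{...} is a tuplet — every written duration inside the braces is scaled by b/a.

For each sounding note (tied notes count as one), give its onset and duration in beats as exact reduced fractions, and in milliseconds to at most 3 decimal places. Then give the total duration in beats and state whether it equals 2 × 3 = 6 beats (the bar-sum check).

1) 0.0ms=0b +494.505ms=3/2b
2) 494.505ms=3/2b +247.253ms=3/4b
3) 741.758ms=9/4b +247.253ms=3/4b
4) 989.011ms=3b +494.505ms=3/2b
5) 1483.516ms=9/2b +494.505ms=3/2b
Σ=6b of 6 (182bpm 3/4) — PASS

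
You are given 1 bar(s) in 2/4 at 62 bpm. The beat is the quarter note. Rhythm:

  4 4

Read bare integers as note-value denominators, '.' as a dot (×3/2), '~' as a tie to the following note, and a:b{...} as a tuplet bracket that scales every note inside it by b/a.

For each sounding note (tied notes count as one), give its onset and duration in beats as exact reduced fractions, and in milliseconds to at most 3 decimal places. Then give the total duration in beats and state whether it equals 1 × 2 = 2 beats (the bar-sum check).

1) 0.0ms=0b +967.742ms=1b
2) 967.742ms=1b +967.742ms=1b
Σ=2b of 2 (62bpm 2/4) — PASS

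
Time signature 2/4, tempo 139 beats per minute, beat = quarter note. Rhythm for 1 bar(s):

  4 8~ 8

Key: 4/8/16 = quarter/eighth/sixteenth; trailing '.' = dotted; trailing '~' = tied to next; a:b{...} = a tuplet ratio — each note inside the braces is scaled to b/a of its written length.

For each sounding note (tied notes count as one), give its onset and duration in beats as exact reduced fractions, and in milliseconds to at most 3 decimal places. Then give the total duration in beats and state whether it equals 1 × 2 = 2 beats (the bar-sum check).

1) 0.0ms=0b +431.655ms=1b
2) 431.655ms=1b +431.655ms=1b
Σ=2b of 2 (139bpm 2/4) — PASS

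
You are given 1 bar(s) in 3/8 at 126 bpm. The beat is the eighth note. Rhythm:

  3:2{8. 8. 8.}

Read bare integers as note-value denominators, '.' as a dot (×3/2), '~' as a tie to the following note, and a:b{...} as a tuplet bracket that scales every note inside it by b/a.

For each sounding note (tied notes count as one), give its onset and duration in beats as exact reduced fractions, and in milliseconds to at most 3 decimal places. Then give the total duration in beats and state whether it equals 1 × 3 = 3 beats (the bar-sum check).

1) 0.0ms=0b +476.19ms=1b
2) 476.19ms=1b +476.19ms=1b
3) 952.381ms=2b +476.19ms=1b
Σ=3b of 3 (126bpm 3/8) — PASS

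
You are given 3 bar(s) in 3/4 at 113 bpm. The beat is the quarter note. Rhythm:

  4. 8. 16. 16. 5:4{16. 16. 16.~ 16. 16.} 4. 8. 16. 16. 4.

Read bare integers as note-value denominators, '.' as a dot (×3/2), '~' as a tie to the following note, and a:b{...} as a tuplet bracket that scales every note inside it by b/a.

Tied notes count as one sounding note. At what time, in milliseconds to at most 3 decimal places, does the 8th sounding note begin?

1. 0.0ms @ 0 + 796.46ms (3/2)
2. 796.46ms @ 3/2 + 398.23ms (3/4)
3. 1194.69ms @ 9/4 + 199.115ms (3/8)
4. 1393.805ms @ 21/8 + 199.115ms (3/8)
5. 1592.92ms @ 3 + 159.292ms (3/10)
6. 1752.212ms @ 33/10 + 159.292ms (3/10)
7. 1911.504ms @ 18/5 + 318.584ms (3/5)
8. 2230.088ms @ 21/5 + 159.292ms (3/10)
9. 2389.381ms @ 9/2 + 796.46ms (3/2)
10. 3185.841ms @ 6 + 398.23ms (3/4)
11. 3584.071ms @ 27/4 + 199.115ms (3/8)
12. 3783.186ms @ 57/8 + 199.115ms (3/8)
13. 3982.301ms @ 15/2 + 796.46ms (3/2)

note 8 onset = 21/5b = 2230.088ms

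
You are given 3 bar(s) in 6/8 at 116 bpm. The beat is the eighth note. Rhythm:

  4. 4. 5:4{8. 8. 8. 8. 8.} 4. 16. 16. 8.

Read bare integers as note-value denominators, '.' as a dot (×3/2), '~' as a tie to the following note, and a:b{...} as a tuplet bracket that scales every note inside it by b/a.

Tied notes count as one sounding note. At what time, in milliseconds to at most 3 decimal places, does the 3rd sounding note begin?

note 3 onset = 6b = 3103.448ms

1. 0.0ms @ 0 + 1551.724ms (3)
2. 1551.724ms @ 3 + 1551.724ms (3)
3. 3103.448ms @ 6 + 620.69ms (6/5)
4. 3724.138ms @ 36/5 + 620.69ms (6/5)
5. 4344.828ms @ 42/5 + 620.69ms (6/5)
6. 4965.517ms @ 48/5 + 620.69ms (6/5)
7. 5586.207ms @ 54/5 + 620.69ms (6/5)
8. 6206.897ms @ 12 + 1551.724ms (3)
9. 7758.621ms @ 15 + 387.931ms (3/4)
10. 8146.552ms @ 63/4 + 387.931ms (3/4)
11. 8534.483ms @ 33/2 + 775.862ms (3/2)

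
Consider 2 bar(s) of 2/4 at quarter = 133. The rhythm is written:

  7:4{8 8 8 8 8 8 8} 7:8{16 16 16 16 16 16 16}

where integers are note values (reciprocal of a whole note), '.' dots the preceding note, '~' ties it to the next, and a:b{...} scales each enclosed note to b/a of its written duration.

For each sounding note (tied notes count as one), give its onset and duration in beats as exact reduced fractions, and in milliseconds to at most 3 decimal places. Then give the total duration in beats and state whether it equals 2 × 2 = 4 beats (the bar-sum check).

1) 0.0ms=0b +128.894ms=2/7b
2) 128.894ms=2/7b +128.894ms=2/7b
3) 257.787ms=4/7b +128.894ms=2/7b
4) 386.681ms=6/7b +128.894ms=2/7b
5) 515.575ms=8/7b +128.894ms=2/7b
6) 644.468ms=10/7b +128.894ms=2/7b
7) 773.362ms=12/7b +128.894ms=2/7b
8) 902.256ms=2b +128.894ms=2/7b
9) 1031.149ms=16/7b +128.894ms=2/7b
10) 1160.043ms=18/7b +128.894ms=2/7b
11) 1288.937ms=20/7b +128.894ms=2/7b
12) 1417.83ms=22/7b +128.894ms=2/7b
13) 1546.724ms=24/7b +128.894ms=2/7b
14) 1675.618ms=26/7b +128.894ms=2/7b
Σ=4b of 4 (133bpm 2/4) — PASS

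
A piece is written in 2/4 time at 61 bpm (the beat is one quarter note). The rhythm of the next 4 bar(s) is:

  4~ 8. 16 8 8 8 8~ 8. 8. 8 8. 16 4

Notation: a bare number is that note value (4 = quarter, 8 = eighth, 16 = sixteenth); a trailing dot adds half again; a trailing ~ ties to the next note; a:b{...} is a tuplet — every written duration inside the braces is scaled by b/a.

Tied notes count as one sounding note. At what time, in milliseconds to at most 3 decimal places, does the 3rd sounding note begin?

note 3 onset = 2b = 1967.213ms

1. 0.0ms @ 0 + 1721.311ms (7/4)
2. 1721.311ms @ 7/4 + 245.902ms (1/4)
3. 1967.213ms @ 2 + 491.803ms (1/2)
4. 2459.016ms @ 5/2 + 491.803ms (1/2)
5. 2950.82ms @ 3 + 491.803ms (1/2)
6. 3442.623ms @ 7/2 + 1229.508ms (5/4)
7. 4672.131ms @ 19/4 + 737.705ms (3/4)
8. 5409.836ms @ 11/2 + 491.803ms (1/2)
9. 5901.639ms @ 6 + 737.705ms (3/4)
10. 6639.344ms @ 27/4 + 245.902ms (1/4)
11. 6885.246ms @ 7 + 983.607ms (1)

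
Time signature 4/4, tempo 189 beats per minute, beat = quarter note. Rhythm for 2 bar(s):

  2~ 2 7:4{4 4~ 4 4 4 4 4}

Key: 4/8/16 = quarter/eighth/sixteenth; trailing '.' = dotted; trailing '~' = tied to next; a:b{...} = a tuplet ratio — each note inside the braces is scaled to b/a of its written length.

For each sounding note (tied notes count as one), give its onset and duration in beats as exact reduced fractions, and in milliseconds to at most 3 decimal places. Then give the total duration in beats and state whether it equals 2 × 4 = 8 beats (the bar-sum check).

1) 0.0ms=0b +1269.841ms=4b
2) 1269.841ms=4b +181.406ms=4/7b
3) 1451.247ms=32/7b +362.812ms=8/7b
4) 1814.059ms=40/7b +181.406ms=4/7b
5) 1995.465ms=44/7b +181.406ms=4/7b
6) 2176.871ms=48/7b +181.406ms=4/7b
7) 2358.277ms=52/7b +181.406ms=4/7b
Σ=8b of 8 (189bpm 4/4) — PASS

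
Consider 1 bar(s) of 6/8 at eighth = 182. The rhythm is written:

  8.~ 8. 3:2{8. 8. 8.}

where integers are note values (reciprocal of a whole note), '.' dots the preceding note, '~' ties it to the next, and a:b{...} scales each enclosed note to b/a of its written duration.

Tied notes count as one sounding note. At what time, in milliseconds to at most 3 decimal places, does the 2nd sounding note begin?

1. 0.0ms @ 0 + 989.011ms (3)
2. 989.011ms @ 3 + 329.67ms (1)
3. 1318.681ms @ 4 + 329.67ms (1)
4. 1648.352ms @ 5 + 329.67ms (1)

note 2 onset = 3b = 989.011ms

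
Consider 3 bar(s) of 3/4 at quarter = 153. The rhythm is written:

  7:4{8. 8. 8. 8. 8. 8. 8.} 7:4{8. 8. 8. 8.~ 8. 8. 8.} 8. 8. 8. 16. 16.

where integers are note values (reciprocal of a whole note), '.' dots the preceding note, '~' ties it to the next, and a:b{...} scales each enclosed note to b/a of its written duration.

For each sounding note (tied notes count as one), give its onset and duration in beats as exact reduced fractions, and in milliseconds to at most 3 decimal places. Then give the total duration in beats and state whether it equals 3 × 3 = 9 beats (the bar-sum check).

1) 0.0ms=0b +168.067ms=3/7b
2) 168.067ms=3/7b +168.067ms=3/7b
3) 336.134ms=6/7b +168.067ms=3/7b
4) 504.202ms=9/7b +168.067ms=3/7b
5) 672.269ms=12/7b +168.067ms=3/7b
6) 840.336ms=15/7b +168.067ms=3/7b
7) 1008.403ms=18/7b +168.067ms=3/7b
8) 1176.471ms=3b +168.067ms=3/7b
9) 1344.538ms=24/7b +168.067ms=3/7b
10) 1512.605ms=27/7b +168.067ms=3/7b
11) 1680.672ms=30/7b +336.134ms=6/7b
12) 2016.807ms=36/7b +168.067ms=3/7b
13) 2184.874ms=39/7b +168.067ms=3/7b
14) 2352.941ms=6b +294.118ms=3/4b
15) 2647.059ms=27/4b +294.118ms=3/4b
16) 2941.176ms=15/2b +294.118ms=3/4b
17) 3235.294ms=33/4b +147.059ms=3/8b
18) 3382.353ms=69/8b +147.059ms=3/8b
Σ=9b of 9 (153bpm 3/4) — PASS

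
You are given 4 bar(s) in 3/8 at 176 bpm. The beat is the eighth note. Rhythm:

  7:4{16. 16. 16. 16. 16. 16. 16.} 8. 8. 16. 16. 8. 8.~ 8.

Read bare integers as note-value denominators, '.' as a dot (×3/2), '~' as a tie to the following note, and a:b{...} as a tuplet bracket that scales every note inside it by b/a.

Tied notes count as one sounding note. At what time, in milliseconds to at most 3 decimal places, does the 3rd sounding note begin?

note 3 onset = 6/7b = 292.208ms

1. 0.0ms @ 0 + 146.104ms (3/7)
2. 146.104ms @ 3/7 + 146.104ms (3/7)
3. 292.208ms @ 6/7 + 146.104ms (3/7)
4. 438.312ms @ 9/7 + 146.104ms (3/7)
5. 584.416ms @ 12/7 + 146.104ms (3/7)
6. 730.519ms @ 15/7 + 146.104ms (3/7)
7. 876.623ms @ 18/7 + 146.104ms (3/7)
8. 1022.727ms @ 3 + 511.364ms (3/2)
9. 1534.091ms @ 9/2 + 511.364ms (3/2)
10. 2045.455ms @ 6 + 255.682ms (3/4)
11. 2301.136ms @ 27/4 + 255.682ms (3/4)
12. 2556.818ms @ 15/2 + 511.364ms (3/2)
13. 3068.182ms @ 9 + 1022.727ms (3)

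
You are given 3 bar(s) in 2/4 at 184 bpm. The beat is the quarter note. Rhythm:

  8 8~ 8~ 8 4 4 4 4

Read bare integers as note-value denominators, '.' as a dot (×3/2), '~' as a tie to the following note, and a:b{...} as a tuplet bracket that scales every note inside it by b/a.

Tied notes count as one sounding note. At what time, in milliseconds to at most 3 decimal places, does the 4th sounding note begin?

1. 0.0ms @ 0 + 163.043ms (1/2)
2. 163.043ms @ 1/2 + 489.13ms (3/2)
3. 652.174ms @ 2 + 326.087ms (1)
4. 978.261ms @ 3 + 326.087ms (1)
5. 1304.348ms @ 4 + 326.087ms (1)
6. 1630.435ms @ 5 + 326.087ms (1)

note 4 onset = 3b = 978.261ms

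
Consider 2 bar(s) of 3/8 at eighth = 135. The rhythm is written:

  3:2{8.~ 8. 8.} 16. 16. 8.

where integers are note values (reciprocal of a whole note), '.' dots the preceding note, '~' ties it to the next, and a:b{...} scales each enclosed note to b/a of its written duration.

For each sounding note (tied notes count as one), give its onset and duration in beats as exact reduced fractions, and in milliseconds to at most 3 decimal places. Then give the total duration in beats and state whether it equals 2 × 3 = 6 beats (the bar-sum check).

1) 0.0ms=0b +888.889ms=2b
2) 888.889ms=2b +444.444ms=1b
3) 1333.333ms=3b +333.333ms=3/4b
4) 1666.667ms=15/4b +333.333ms=3/4b
5) 2000.0ms=9/2b +666.667ms=3/2b
Σ=6b of 6 (135bpm 3/8) — PASS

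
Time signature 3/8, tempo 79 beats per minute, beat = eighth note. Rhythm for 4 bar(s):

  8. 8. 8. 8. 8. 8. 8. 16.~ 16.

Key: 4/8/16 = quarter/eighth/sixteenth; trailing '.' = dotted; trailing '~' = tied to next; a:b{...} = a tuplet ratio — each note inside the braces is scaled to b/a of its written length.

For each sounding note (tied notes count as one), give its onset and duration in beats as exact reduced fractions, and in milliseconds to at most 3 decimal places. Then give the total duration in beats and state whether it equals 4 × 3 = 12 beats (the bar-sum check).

1) 0.0ms=0b +1139.241ms=3/2b
2) 1139.241ms=3/2b +1139.241ms=3/2b
3) 2278.481ms=3b +1139.241ms=3/2b
4) 3417.722ms=9/2b +1139.241ms=3/2b
5) 4556.962ms=6b +1139.241ms=3/2b
6) 5696.203ms=15/2b +1139.241ms=3/2b
7) 6835.443ms=9b +1139.241ms=3/2b
8) 7974.684ms=21/2b +1139.241ms=3/2b
Σ=12b of 12 (79bpm 3/8) — PASS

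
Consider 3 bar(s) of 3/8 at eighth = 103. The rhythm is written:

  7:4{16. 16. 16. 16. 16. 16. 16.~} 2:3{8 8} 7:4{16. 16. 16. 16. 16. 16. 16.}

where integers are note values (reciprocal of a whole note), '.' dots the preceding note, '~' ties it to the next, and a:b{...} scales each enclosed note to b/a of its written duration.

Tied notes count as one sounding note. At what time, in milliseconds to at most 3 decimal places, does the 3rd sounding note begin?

1. 0.0ms @ 0 + 249.653ms (3/7)
2. 249.653ms @ 3/7 + 249.653ms (3/7)
3. 499.307ms @ 6/7 + 249.653ms (3/7)
4. 748.96ms @ 9/7 + 249.653ms (3/7)
5. 998.613ms @ 12/7 + 249.653ms (3/7)
6. 1248.266ms @ 15/7 + 249.653ms (3/7)
7. 1497.92ms @ 18/7 + 1123.44ms (27/14)
8. 2621.359ms @ 9/2 + 873.786ms (3/2)
9. 3495.146ms @ 6 + 249.653ms (3/7)
10. 3744.799ms @ 45/7 + 249.653ms (3/7)
11. 3994.452ms @ 48/7 + 249.653ms (3/7)
12. 4244.105ms @ 51/7 + 249.653ms (3/7)
13. 4493.759ms @ 54/7 + 249.653ms (3/7)
14. 4743.412ms @ 57/7 + 249.653ms (3/7)
15. 4993.065ms @ 60/7 + 249.653ms (3/7)

note 3 onset = 6/7b = 499.307ms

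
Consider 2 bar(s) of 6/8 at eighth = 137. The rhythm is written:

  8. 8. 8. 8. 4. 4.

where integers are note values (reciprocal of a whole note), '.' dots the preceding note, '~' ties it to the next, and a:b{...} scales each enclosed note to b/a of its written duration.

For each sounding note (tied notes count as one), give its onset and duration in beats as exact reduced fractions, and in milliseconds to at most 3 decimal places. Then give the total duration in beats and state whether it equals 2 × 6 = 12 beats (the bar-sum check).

1) 0.0ms=0b +656.934ms=3/2b
2) 656.934ms=3/2b +656.934ms=3/2b
3) 1313.869ms=3b +656.934ms=3/2b
4) 1970.803ms=9/2b +656.934ms=3/2b
5) 2627.737ms=6b +1313.869ms=3b
6) 3941.606ms=9b +1313.869ms=3b
Σ=12b of 12 (137bpm 6/8) — PASS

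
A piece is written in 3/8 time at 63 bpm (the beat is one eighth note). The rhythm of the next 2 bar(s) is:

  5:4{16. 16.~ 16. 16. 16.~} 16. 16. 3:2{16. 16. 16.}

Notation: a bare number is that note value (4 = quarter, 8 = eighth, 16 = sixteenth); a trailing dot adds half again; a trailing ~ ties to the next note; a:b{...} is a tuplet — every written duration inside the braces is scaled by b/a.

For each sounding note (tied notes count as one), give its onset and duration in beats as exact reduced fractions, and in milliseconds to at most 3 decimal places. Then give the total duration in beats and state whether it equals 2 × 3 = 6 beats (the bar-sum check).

1) 0.0ms=0b +571.429ms=3/5b
2) 571.429ms=3/5b +1142.857ms=6/5b
3) 1714.286ms=9/5b +571.429ms=3/5b
4) 2285.714ms=12/5b +1285.714ms=27/20b
5) 3571.429ms=15/4b +714.286ms=3/4b
6) 4285.714ms=9/2b +476.19ms=1/2b
7) 4761.905ms=5b +476.19ms=1/2b
8) 5238.095ms=11/2b +476.19ms=1/2b
Σ=6b of 6 (63bpm 3/8) — PASS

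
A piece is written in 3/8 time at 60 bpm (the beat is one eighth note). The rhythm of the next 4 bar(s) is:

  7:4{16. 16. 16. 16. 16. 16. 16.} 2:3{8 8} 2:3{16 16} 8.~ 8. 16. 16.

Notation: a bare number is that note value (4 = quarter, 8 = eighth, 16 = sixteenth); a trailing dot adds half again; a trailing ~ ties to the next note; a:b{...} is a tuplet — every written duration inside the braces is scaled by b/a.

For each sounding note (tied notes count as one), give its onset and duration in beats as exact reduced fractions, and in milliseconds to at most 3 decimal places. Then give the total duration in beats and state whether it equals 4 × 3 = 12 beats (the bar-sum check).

1) 0.0ms=0b +428.571ms=3/7b
2) 428.571ms=3/7b +428.571ms=3/7b
3) 857.143ms=6/7b +428.571ms=3/7b
4) 1285.714ms=9/7b +428.571ms=3/7b
5) 1714.286ms=12/7b +428.571ms=3/7b
6) 2142.857ms=15/7b +428.571ms=3/7b
7) 2571.429ms=18/7b +428.571ms=3/7b
8) 3000.0ms=3b +1500.0ms=3/2b
9) 4500.0ms=9/2b +1500.0ms=3/2b
10) 6000.0ms=6b +750.0ms=3/4b
11) 6750.0ms=27/4b +750.0ms=3/4b
12) 7500.0ms=15/2b +3000.0ms=3b
13) 10500.0ms=21/2b +750.0ms=3/4b
14) 11250.0ms=45/4b +750.0ms=3/4b
Σ=12b of 12 (60bpm 3/8) — PASS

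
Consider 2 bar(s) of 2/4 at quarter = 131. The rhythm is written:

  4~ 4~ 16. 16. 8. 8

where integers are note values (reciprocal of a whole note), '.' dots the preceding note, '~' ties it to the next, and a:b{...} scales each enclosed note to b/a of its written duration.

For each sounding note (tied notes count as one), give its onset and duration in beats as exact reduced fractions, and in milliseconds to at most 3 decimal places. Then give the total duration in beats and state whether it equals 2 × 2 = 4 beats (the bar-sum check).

1) 0.0ms=0b +1087.786ms=19/8b
2) 1087.786ms=19/8b +171.756ms=3/8b
3) 1259.542ms=11/4b +343.511ms=3/4b
4) 1603.053ms=7/2b +229.008ms=1/2b
Σ=4b of 4 (131bpm 2/4) — PASS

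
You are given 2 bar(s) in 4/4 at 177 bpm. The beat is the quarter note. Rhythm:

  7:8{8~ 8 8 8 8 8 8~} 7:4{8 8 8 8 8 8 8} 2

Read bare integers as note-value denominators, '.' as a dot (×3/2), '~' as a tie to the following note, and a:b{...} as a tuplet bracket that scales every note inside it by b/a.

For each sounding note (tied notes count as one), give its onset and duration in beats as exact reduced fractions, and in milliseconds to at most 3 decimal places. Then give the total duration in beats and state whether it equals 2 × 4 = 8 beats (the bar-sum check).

1) 0.0ms=0b +387.409ms=8/7b
2) 387.409ms=8/7b +193.705ms=4/7b
3) 581.114ms=12/7b +193.705ms=4/7b
4) 774.818ms=16/7b +193.705ms=4/7b
5) 968.523ms=20/7b +193.705ms=4/7b
6) 1162.228ms=24/7b +290.557ms=6/7b
7) 1452.785ms=30/7b +96.852ms=2/7b
8) 1549.637ms=32/7b +96.852ms=2/7b
9) 1646.489ms=34/7b +96.852ms=2/7b
10) 1743.341ms=36/7b +96.852ms=2/7b
11) 1840.194ms=38/7b +96.852ms=2/7b
12) 1937.046ms=40/7b +96.852ms=2/7b
13) 2033.898ms=6b +677.966ms=2b
Σ=8b of 8 (177bpm 4/4) — PASS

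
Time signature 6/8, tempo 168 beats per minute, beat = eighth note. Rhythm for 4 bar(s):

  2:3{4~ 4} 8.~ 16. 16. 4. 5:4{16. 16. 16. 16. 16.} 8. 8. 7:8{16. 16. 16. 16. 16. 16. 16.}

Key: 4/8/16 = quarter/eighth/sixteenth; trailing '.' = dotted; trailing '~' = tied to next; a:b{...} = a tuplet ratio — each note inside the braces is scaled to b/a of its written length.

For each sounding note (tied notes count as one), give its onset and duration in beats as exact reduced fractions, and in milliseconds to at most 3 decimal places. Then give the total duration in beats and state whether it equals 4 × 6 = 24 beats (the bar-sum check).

1) 0.0ms=0b +2142.857ms=6b
2) 2142.857ms=6b +803.571ms=9/4b
3) 2946.429ms=33/4b +267.857ms=3/4b
4) 3214.286ms=9b +1071.429ms=3b
5) 4285.714ms=12b +214.286ms=3/5b
6) 4500.0ms=63/5b +214.286ms=3/5b
7) 4714.286ms=66/5b +214.286ms=3/5b
8) 4928.571ms=69/5b +214.286ms=3/5b
9) 5142.857ms=72/5b +214.286ms=3/5b
10) 5357.143ms=15b +535.714ms=3/2b
11) 5892.857ms=33/2b +535.714ms=3/2b
12) 6428.571ms=18b +306.122ms=6/7b
13) 6734.694ms=132/7b +306.122ms=6/7b
14) 7040.816ms=138/7b +306.122ms=6/7b
15) 7346.939ms=144/7b +306.122ms=6/7b
16) 7653.061ms=150/7b +306.122ms=6/7b
17) 7959.184ms=156/7b +306.122ms=6/7b
18) 8265.306ms=162/7b +306.122ms=6/7b
Σ=24b of 24 (168bpm 6/8) — PASS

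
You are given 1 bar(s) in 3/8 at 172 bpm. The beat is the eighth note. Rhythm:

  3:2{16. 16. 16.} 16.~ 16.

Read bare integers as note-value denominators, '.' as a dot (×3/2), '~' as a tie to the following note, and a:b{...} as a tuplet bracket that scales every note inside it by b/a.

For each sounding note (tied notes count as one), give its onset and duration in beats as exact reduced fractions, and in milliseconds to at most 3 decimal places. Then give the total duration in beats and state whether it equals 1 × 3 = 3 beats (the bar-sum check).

1) 0.0ms=0b +174.419ms=1/2b
2) 174.419ms=1/2b +174.419ms=1/2b
3) 348.837ms=1b +174.419ms=1/2b
4) 523.256ms=3/2b +523.256ms=3/2b
Σ=3b of 3 (172bpm 3/8) — PASS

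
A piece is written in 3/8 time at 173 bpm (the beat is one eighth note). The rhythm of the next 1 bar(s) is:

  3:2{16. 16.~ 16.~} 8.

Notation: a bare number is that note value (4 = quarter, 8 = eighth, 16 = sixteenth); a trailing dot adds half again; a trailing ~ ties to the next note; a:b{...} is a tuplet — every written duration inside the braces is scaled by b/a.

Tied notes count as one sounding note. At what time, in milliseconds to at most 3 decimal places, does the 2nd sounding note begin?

1. 0.0ms @ 0 + 173.41ms (1/2)
2. 173.41ms @ 1/2 + 867.052ms (5/2)

note 2 onset = 1/2b = 173.41ms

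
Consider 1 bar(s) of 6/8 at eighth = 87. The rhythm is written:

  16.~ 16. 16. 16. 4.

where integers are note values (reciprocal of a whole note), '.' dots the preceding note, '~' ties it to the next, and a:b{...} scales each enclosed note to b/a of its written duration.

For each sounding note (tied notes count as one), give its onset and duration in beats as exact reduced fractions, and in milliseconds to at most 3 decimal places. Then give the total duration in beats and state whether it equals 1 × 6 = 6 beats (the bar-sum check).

1) 0.0ms=0b +1034.483ms=3/2b
2) 1034.483ms=3/2b +517.241ms=3/4b
3) 1551.724ms=9/4b +517.241ms=3/4b
4) 2068.966ms=3b +2068.966ms=3b
Σ=6b of 6 (87bpm 6/8) — PASS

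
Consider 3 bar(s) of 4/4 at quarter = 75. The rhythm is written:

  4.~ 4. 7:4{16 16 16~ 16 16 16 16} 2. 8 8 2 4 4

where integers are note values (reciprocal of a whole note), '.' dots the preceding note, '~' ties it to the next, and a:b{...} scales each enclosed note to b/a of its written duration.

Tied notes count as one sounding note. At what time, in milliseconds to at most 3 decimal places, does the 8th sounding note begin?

note 8 onset = 4b = 3200.0ms

1. 0.0ms @ 0 + 2400.0ms (3)
2. 2400.0ms @ 3 + 114.286ms (1/7)
3. 2514.286ms @ 22/7 + 114.286ms (1/7)
4. 2628.571ms @ 23/7 + 228.571ms (2/7)
5. 2857.143ms @ 25/7 + 114.286ms (1/7)
6. 2971.429ms @ 26/7 + 114.286ms (1/7)
7. 3085.714ms @ 27/7 + 114.286ms (1/7)
8. 3200.0ms @ 4 + 2400.0ms (3)
9. 5600.0ms @ 7 + 400.0ms (1/2)
10. 6000.0ms @ 15/2 + 400.0ms (1/2)
11. 6400.0ms @ 8 + 1600.0ms (2)
12. 8000.0ms @ 10 + 800.0ms (1)
13. 8800.0ms @ 11 + 800.0ms (1)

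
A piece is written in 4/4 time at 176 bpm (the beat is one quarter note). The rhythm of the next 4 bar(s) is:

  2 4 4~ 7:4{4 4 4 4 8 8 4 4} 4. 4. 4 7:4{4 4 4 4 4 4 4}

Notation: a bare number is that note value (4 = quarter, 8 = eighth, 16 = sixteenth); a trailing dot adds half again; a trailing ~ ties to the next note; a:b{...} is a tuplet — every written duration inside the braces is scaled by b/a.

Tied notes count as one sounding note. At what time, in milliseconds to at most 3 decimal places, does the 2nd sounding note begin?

note 2 onset = 2b = 681.818ms

1. 0.0ms @ 0 + 681.818ms (2)
2. 681.818ms @ 2 + 340.909ms (1)
3. 1022.727ms @ 3 + 535.714ms (11/7)
4. 1558.442ms @ 32/7 + 194.805ms (4/7)
5. 1753.247ms @ 36/7 + 194.805ms (4/7)
6. 1948.052ms @ 40/7 + 194.805ms (4/7)
7. 2142.857ms @ 44/7 + 97.403ms (2/7)
8. 2240.26ms @ 46/7 + 97.403ms (2/7)
9. 2337.662ms @ 48/7 + 194.805ms (4/7)
10. 2532.468ms @ 52/7 + 194.805ms (4/7)
11. 2727.273ms @ 8 + 511.364ms (3/2)
12. 3238.636ms @ 19/2 + 511.364ms (3/2)
13. 3750.0ms @ 11 + 340.909ms (1)
14. 4090.909ms @ 12 + 194.805ms (4/7)
15. 4285.714ms @ 88/7 + 194.805ms (4/7)
16. 4480.519ms @ 92/7 + 194.805ms (4/7)
17. 4675.325ms @ 96/7 + 194.805ms (4/7)
18. 4870.13ms @ 100/7 + 194.805ms (4/7)
19. 5064.935ms @ 104/7 + 194.805ms (4/7)
20. 5259.74ms @ 108/7 + 194.805ms (4/7)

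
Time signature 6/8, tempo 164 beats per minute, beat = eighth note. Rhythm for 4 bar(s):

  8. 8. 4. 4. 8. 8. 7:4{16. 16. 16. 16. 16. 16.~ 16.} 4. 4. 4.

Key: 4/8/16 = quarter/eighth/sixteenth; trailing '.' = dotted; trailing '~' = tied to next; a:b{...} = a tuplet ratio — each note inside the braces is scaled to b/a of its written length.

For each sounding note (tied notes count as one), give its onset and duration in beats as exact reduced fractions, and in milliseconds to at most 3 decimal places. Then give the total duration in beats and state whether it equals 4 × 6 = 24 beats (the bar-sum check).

1) 0.0ms=0b +548.78ms=3/2b
2) 548.78ms=3/2b +548.78ms=3/2b
3) 1097.561ms=3b +1097.561ms=3b
4) 2195.122ms=6b +1097.561ms=3b
5) 3292.683ms=9b +548.78ms=3/2b
6) 3841.463ms=21/2b +548.78ms=3/2b
7) 4390.244ms=12b +156.794ms=3/7b
8) 4547.038ms=87/7b +156.794ms=3/7b
9) 4703.833ms=90/7b +156.794ms=3/7b
10) 4860.627ms=93/7b +156.794ms=3/7b
11) 5017.422ms=96/7b +156.794ms=3/7b
12) 5174.216ms=99/7b +313.589ms=6/7b
13) 5487.805ms=15b +1097.561ms=3b
14) 6585.366ms=18b +1097.561ms=3b
15) 7682.927ms=21b +1097.561ms=3b
Σ=24b of 24 (164bpm 6/8) — PASS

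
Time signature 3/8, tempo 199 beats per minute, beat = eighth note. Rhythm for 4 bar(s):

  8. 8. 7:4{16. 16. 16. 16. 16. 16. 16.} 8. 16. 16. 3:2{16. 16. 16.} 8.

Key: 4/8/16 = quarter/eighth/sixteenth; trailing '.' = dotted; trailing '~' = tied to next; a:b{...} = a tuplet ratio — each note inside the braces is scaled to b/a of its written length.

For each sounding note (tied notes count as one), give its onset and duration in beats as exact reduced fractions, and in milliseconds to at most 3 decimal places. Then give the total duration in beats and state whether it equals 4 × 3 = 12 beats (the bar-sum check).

1) 0.0ms=0b +452.261ms=3/2b
2) 452.261ms=3/2b +452.261ms=3/2b
3) 904.523ms=3b +129.218ms=3/7b
4) 1033.74ms=24/7b +129.218ms=3/7b
5) 1162.958ms=27/7b +129.218ms=3/7b
6) 1292.175ms=30/7b +129.218ms=3/7b
7) 1421.393ms=33/7b +129.218ms=3/7b
8) 1550.61ms=36/7b +129.218ms=3/7b
9) 1679.828ms=39/7b +129.218ms=3/7b
10) 1809.045ms=6b +452.261ms=3/2b
11) 2261.307ms=15/2b +226.131ms=3/4b
12) 2487.437ms=33/4b +226.131ms=3/4b
13) 2713.568ms=9b +150.754ms=1/2b
14) 2864.322ms=19/2b +150.754ms=1/2b
15) 3015.075ms=10b +150.754ms=1/2b
16) 3165.829ms=21/2b +452.261ms=3/2b
Σ=12b of 12 (199bpm 3/8) — PASS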